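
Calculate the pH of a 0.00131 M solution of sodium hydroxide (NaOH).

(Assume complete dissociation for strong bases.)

[OH⁻] = 0.00131 M for strong base. pOH = -log[OH⁻] = 2.88, pH = 14 - pOH

pH = 11.12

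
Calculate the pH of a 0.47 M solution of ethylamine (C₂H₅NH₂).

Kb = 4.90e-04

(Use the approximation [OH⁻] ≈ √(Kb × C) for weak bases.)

[OH⁻] = √(Kb × C) = √(4.90e-04 × 0.47) = 1.5176e-02. pOH = 1.82, pH = 14 - pOH

pH = 12.18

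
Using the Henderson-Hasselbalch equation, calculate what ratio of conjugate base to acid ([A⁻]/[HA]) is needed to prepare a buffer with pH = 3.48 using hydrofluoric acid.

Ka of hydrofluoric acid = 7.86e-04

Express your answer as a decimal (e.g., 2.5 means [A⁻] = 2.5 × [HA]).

pKa = -log(7.86e-04) = 3.1046. pH = pKa + log([A⁻]/[HA]), so log([A⁻]/[HA]) = pH − pKa = 3.48 − 3.1046 = 0.3754. [A⁻]/[HA] = 10^(0.3754) = 2.37

[A⁻]/[HA] = 2.37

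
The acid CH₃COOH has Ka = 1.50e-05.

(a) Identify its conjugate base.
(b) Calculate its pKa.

(a) The conjugate base is formed by removing one H⁺ from CH₃COOH, giving CH₃COO⁻. (b) pKa = -log(Ka) = -log(1.50e-05) = 4.82.

Conjugate base: CH₃COO⁻; pK_a = 4.82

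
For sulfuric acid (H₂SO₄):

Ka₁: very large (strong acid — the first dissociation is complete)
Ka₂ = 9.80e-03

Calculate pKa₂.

pKa₂ = -log(Ka₂) = -log(9.80e-03) = 2.01.

pK_{a2} = 2.01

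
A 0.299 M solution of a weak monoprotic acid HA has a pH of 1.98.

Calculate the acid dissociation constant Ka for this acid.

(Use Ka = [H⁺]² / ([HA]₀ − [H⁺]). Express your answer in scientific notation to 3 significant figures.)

[H⁺] = 10^(−pH) = 10^(−1.98) = 1.047e-02 M. For HA ⇌ H⁺ + A⁻, Ka = [H⁺][A⁻]/[HA] = [H⁺]² / ([HA]₀ − [H⁺]) = (1.047e-02)² / (0.299 − 1.047e-02) = 3.80e-04.

K_a = 3.80e-04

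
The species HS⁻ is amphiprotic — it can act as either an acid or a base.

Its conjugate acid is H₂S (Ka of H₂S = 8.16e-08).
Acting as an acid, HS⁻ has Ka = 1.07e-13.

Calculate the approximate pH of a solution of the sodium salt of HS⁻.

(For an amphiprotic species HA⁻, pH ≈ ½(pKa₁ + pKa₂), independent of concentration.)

pKa₁ = -log(8.16e-08) = 7.09; pKa₂ = -log(1.07e-13) = 12.97. For an amphiprotic species, pH ≈ ½(pKa₁ + pKa₂) = ½(7.09 + 12.97) = 10.03.

pH = 10.03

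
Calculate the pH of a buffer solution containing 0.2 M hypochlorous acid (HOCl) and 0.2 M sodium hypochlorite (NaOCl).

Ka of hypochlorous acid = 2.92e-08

pKa = -log(2.92e-08) = 7.53. pH = pKa + log([A⁻]/[HA]) = 7.53 + log(0.2/0.2)

pH = 7.53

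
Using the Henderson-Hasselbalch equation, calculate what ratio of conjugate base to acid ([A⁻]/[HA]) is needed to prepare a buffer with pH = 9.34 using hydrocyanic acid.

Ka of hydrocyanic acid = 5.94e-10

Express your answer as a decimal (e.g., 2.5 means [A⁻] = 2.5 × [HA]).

pKa = -log(5.94e-10) = 9.2262. pH = pKa + log([A⁻]/[HA]), so log([A⁻]/[HA]) = pH − pKa = 9.34 − 9.2262 = 0.1138. [A⁻]/[HA] = 10^(0.1138) = 1.30

[A⁻]/[HA] = 1.30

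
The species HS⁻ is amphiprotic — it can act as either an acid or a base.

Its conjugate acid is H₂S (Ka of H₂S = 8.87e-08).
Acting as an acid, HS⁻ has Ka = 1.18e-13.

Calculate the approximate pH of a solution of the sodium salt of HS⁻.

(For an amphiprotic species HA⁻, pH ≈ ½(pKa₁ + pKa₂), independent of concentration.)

pKa₁ = -log(8.87e-08) = 7.05; pKa₂ = -log(1.18e-13) = 12.93. For an amphiprotic species, pH ≈ ½(pKa₁ + pKa₂) = ½(7.05 + 12.93) = 9.99.

pH = 9.99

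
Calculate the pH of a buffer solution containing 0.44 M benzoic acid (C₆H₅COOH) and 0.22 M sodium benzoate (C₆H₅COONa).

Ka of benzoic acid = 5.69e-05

pKa = -log(5.69e-05) = 4.24. pH = pKa + log([A⁻]/[HA]) = 4.24 + log(0.22/0.44)

pH = 3.94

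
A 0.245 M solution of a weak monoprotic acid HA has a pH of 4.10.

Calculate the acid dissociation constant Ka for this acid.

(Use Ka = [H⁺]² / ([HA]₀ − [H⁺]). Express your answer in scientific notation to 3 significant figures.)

[H⁺] = 10^(−pH) = 10^(−4.10) = 7.943e-05 M. For HA ⇌ H⁺ + A⁻, Ka = [H⁺][A⁻]/[HA] = [H⁺]² / ([HA]₀ − [H⁺]) = (7.943e-05)² / (0.245 − 7.943e-05) = 2.58e-08.

K_a = 2.58e-08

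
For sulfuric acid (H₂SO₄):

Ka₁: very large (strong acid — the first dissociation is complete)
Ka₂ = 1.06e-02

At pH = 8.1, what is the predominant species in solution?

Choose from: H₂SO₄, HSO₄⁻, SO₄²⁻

The first dissociation is complete, so H₂SO₄ itself is never the predominant species in water; pKa₂ = -log(1.06e-02) = 1.97. For a polyprotic acid the predominant species crosses at each pKa: below pKa_n the protonated form dominates, above it the deprotonated form does. At pH = 8.1, the predominant species is SO₄²⁻.

SO₄²⁻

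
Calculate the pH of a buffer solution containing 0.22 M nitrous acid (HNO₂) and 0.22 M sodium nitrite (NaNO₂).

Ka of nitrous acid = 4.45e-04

pKa = -log(4.45e-04) = 3.35. pH = pKa + log([A⁻]/[HA]) = 3.35 + log(0.22/0.22)

pH = 3.35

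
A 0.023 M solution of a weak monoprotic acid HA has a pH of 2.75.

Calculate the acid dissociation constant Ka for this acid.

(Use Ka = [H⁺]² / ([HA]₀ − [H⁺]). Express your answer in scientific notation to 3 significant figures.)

[H⁺] = 10^(−pH) = 10^(−2.75) = 1.778e-03 M. For HA ⇌ H⁺ + A⁻, Ka = [H⁺][A⁻]/[HA] = [H⁺]² / ([HA]₀ − [H⁺]) = (1.778e-03)² / (0.023 − 1.778e-03) = 1.49e-04.

K_a = 1.49e-04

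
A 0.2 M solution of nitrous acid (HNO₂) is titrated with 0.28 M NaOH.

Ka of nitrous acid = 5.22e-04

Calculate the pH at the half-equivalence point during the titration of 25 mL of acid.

At half-equivalence [HA] = [A⁻], so Henderson-Hasselbalch gives pH = pKa = -log(5.22e-04) = 3.28.

pH = pKa = 3.28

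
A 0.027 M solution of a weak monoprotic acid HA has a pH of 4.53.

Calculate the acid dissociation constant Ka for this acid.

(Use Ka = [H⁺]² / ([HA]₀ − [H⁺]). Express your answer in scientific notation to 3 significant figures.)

[H⁺] = 10^(−pH) = 10^(−4.53) = 2.951e-05 M. For HA ⇌ H⁺ + A⁻, Ka = [H⁺][A⁻]/[HA] = [H⁺]² / ([HA]₀ − [H⁺]) = (2.951e-05)² / (0.027 − 2.951e-05) = 3.23e-08.

K_a = 3.23e-08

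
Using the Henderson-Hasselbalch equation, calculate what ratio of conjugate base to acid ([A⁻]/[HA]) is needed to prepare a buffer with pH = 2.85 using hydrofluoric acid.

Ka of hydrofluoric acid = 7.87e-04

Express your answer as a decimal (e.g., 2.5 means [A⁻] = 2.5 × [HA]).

pKa = -log(7.87e-04) = 3.1040. pH = pKa + log([A⁻]/[HA]), so log([A⁻]/[HA]) = pH − pKa = 2.85 − 3.1040 = -0.2540. [A⁻]/[HA] = 10^(-0.2540) = 0.557

[A⁻]/[HA] = 0.557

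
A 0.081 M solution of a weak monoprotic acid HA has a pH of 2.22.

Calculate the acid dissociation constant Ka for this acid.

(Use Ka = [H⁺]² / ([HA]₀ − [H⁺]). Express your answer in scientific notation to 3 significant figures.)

[H⁺] = 10^(−pH) = 10^(−2.22) = 6.026e-03 M. For HA ⇌ H⁺ + A⁻, Ka = [H⁺][A⁻]/[HA] = [H⁺]² / ([HA]₀ − [H⁺]) = (6.026e-03)² / (0.081 − 6.026e-03) = 4.84e-04.

K_a = 4.84e-04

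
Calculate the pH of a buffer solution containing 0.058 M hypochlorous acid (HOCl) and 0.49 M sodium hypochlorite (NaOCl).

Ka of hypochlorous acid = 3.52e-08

pKa = -log(3.52e-08) = 7.45. pH = pKa + log([A⁻]/[HA]) = 7.45 + log(0.49/0.058)

pH = 8.38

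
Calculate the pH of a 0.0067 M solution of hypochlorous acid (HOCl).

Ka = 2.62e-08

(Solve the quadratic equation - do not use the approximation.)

x² + Ka×x - Ka×C = 0. Using quadratic formula: [H⁺] = 1.3236e-05

pH = 4.88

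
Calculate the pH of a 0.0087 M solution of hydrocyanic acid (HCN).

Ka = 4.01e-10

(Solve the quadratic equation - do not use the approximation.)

x² + Ka×x - Ka×C = 0. Using quadratic formula: [H⁺] = 1.8676e-06

pH = 5.73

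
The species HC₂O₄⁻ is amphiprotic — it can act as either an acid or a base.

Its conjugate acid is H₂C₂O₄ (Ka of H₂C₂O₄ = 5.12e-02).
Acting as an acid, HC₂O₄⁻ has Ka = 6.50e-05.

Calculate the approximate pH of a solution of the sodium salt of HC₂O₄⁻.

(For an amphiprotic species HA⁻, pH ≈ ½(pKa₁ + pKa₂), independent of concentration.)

pKa₁ = -log(5.12e-02) = 1.29; pKa₂ = -log(6.50e-05) = 4.19. For an amphiprotic species, pH ≈ ½(pKa₁ + pKa₂) = ½(1.29 + 4.19) = 2.74.

pH = 2.74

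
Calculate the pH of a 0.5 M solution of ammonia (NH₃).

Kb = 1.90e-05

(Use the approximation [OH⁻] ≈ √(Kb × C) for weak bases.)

[OH⁻] = √(Kb × C) = √(1.90e-05 × 0.5) = 3.0822e-03. pOH = 2.51, pH = 14 - pOH

pH = 11.49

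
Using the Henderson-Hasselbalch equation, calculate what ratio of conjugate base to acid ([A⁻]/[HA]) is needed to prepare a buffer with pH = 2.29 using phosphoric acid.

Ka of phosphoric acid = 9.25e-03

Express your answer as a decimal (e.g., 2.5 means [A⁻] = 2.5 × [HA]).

pKa = -log(9.25e-03) = 2.0339. pH = pKa + log([A⁻]/[HA]), so log([A⁻]/[HA]) = pH − pKa = 2.29 − 2.0339 = 0.2561. [A⁻]/[HA] = 10^(0.2561) = 1.80

[A⁻]/[HA] = 1.80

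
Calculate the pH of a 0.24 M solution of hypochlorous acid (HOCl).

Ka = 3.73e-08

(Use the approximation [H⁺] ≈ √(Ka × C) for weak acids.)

[H⁺] = √(Ka × C) = √(3.73e-08 × 0.24) = 9.4615e-05. pH = -log(9.4615e-05)

pH = 4.02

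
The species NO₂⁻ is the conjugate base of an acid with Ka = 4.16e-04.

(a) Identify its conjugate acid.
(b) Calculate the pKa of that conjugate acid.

(a) The conjugate acid is formed by adding one H⁺ to NO₂⁻, giving HNO₂. (b) pKa = -log(Ka) = -log(4.16e-04) = 3.38.

Conjugate acid: HNO₂; pK_a = 3.38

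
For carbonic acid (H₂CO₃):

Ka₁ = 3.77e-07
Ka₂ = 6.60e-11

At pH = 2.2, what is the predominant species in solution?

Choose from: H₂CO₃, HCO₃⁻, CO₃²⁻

pKa₁ = 6.42, pKa₂ = 10.18. For a polyprotic acid the predominant species crosses at each pKa: below pKa_n the protonated form dominates, above it the deprotonated form does. At pH = 2.2, the predominant species is H₂CO₃.

H₂CO₃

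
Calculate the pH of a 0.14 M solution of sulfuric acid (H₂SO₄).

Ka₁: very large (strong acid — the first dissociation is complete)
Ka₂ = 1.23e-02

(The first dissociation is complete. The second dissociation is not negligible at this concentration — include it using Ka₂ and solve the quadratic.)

First dissociation is complete: [H⁺]₀ = [HSO₄⁻]₀ = C = 0.14 M. Second dissociation HSO₄⁻ ⇌ H⁺ + SO₄²⁻: let x = [SO₄²⁻]. Ka₂ = (C + x)·x / (C − x) = 1.23e-02 → x² + (C + Ka₂)·x − Ka₂·C = 0 → x² + 0.15230·x − 1.722e-03 = 0. x = (−0.15230 + √(0.15230² + 4 × 1.722e-03)) / 2 = 1.0573e-02 M. [H⁺] = C + x = 0.14 + 1.0573e-02 = 1.5057e-01 M. pH = -log(1.5057e-01) = 0.82.

pH = 0.82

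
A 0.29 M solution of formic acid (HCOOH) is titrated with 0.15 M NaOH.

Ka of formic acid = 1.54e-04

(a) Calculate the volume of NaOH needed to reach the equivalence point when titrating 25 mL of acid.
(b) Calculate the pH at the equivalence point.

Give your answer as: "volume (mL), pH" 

moles acid = 0.29 × 25/1000 = 0.00725 mol; V_base = moles/0.15 × 1000 = 48.3 mL. At equivalence only the conjugate base is present: [A⁻] = 0.00725/0.073 = 9.8864e-02 M. Kb = Kw/Ka = 6.49e-11; [OH⁻] = √(Kb × [A⁻]) = 2.5337e-06; pOH = 5.60; pH = 14 - pOH = 8.40.

V = 48.3 mL, pH = 8.40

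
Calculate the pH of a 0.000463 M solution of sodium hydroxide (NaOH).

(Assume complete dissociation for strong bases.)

[OH⁻] = 0.000463 M for strong base. pOH = -log[OH⁻] = 3.33, pH = 14 - pOH

pH = 10.67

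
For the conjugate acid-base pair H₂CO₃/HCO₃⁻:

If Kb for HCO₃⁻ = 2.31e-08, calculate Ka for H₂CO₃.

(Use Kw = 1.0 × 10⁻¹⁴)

For a conjugate pair Ka × Kb = Kw, so Ka = Kw/Kb = 1.0 × 10⁻¹⁴ / 2.31e-08 = 4.33e-07.

K_a = 4.33e-07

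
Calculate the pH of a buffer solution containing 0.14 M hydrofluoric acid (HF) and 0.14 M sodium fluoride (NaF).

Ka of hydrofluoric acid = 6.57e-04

pKa = -log(6.57e-04) = 3.18. pH = pKa + log([A⁻]/[HA]) = 3.18 + log(0.14/0.14)

pH = 3.18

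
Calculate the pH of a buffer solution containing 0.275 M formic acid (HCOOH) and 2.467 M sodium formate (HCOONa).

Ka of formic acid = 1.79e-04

pKa = -log(1.79e-04) = 3.75. pH = pKa + log([A⁻]/[HA]) = 3.75 + log(2.467/0.275)

pH = 4.70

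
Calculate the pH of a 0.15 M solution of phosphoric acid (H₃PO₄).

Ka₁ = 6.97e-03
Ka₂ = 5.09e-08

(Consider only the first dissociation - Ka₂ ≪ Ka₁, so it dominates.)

First dissociation dominates. From Ka₁ = [H⁺][HA⁻]/[H₂A], x² + Ka₁·x − Ka₁·C = 0 with C = 0.15 M and Ka₁ = 6.97e-03. Solving: [H⁺] = (−Ka₁ + √(Ka₁² + 4·Ka₁·C)) / 2 = 2.9036e-02 M. pH = -log(2.9036e-02) = 1.54.

pH = 1.54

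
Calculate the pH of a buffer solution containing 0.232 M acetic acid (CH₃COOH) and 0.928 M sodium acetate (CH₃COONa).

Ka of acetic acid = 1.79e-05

pKa = -log(1.79e-05) = 4.75. pH = pKa + log([A⁻]/[HA]) = 4.75 + log(0.928/0.232)

pH = 5.35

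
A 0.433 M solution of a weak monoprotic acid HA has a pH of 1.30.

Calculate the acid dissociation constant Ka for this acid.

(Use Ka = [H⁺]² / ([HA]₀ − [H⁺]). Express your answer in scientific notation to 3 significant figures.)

[H⁺] = 10^(−pH) = 10^(−1.30) = 5.012e-02 M. For HA ⇌ H⁺ + A⁻, Ka = [H⁺][A⁻]/[HA] = [H⁺]² / ([HA]₀ − [H⁺]) = (5.012e-02)² / (0.433 − 5.012e-02) = 6.56e-03.

K_a = 6.56e-03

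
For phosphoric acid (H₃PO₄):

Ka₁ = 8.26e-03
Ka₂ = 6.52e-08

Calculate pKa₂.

pKa₂ = -log(Ka₂) = -log(6.52e-08) = 7.19.

pK_{a2} = 7.19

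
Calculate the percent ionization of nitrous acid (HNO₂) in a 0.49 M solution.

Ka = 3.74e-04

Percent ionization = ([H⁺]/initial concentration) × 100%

Using Ka equilibrium: x² + Ka×x - Ka×C = 0. Solving: [H⁺] = 1.3352e-02. Percent = (1.3352e-02/0.49) × 100

Percent ionization = 2.72%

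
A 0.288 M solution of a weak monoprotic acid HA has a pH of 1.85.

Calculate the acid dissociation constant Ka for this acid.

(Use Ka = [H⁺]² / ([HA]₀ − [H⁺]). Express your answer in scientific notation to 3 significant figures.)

[H⁺] = 10^(−pH) = 10^(−1.85) = 1.413e-02 M. For HA ⇌ H⁺ + A⁻, Ka = [H⁺][A⁻]/[HA] = [H⁺]² / ([HA]₀ − [H⁺]) = (1.413e-02)² / (0.288 − 1.413e-02) = 7.29e-04.

K_a = 7.29e-04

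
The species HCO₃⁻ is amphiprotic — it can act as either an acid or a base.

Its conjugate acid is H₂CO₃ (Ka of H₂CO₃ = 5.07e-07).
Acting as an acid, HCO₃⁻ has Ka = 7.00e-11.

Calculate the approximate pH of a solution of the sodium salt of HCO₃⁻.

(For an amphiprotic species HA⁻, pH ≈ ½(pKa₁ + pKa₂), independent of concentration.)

pKa₁ = -log(5.07e-07) = 6.29; pKa₂ = -log(7.00e-11) = 10.15. For an amphiprotic species, pH ≈ ½(pKa₁ + pKa₂) = ½(6.29 + 10.15) = 8.22.

pH = 8.22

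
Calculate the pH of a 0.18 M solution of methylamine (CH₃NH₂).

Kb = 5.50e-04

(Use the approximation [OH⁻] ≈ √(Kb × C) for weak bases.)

[OH⁻] = √(Kb × C) = √(5.50e-04 × 0.18) = 9.9499e-03. pOH = 2.00, pH = 14 - pOH

pH = 12.00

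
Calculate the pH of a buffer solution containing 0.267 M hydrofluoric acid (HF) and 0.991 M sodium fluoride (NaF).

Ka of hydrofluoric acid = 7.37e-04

pKa = -log(7.37e-04) = 3.13. pH = pKa + log([A⁻]/[HA]) = 3.13 + log(0.991/0.267)

pH = 3.70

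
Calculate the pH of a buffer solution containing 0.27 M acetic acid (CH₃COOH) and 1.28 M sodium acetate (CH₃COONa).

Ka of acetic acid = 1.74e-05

pKa = -log(1.74e-05) = 4.76. pH = pKa + log([A⁻]/[HA]) = 4.76 + log(1.28/0.27)

pH = 5.44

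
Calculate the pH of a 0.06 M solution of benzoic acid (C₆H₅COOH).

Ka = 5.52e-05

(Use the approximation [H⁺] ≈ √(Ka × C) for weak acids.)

[H⁺] = √(Ka × C) = √(5.52e-05 × 0.06) = 1.8199e-03. pH = -log(1.8199e-03)

pH = 2.74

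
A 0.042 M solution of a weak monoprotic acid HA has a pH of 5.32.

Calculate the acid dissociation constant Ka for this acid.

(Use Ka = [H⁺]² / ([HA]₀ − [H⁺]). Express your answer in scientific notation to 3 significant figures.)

[H⁺] = 10^(−pH) = 10^(−5.32) = 4.786e-06 M. For HA ⇌ H⁺ + A⁻, Ka = [H⁺][A⁻]/[HA] = [H⁺]² / ([HA]₀ − [H⁺]) = (4.786e-06)² / (0.042 − 4.786e-06) = 5.46e-10.

K_a = 5.46e-10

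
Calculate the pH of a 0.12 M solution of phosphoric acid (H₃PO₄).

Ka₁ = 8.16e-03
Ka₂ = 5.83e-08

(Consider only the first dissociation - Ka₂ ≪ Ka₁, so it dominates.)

First dissociation dominates. From Ka₁ = [H⁺][HA⁻]/[H₂A], x² + Ka₁·x − Ka₁·C = 0 with C = 0.12 M and Ka₁ = 8.16e-03. Solving: [H⁺] = (−Ka₁ + √(Ka₁² + 4·Ka₁·C)) / 2 = 2.7477e-02 M. pH = -log(2.7477e-02) = 1.56.

pH = 1.56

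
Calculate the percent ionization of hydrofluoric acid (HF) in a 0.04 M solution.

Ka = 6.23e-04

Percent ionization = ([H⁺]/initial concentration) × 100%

Using Ka equilibrium: x² + Ka×x - Ka×C = 0. Solving: [H⁺] = 4.6902e-03. Percent = (4.6902e-03/0.04) × 100

Percent ionization = 11.7%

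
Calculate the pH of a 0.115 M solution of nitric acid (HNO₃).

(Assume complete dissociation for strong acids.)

[H⁺] = 0.115 M for strong acid. pH = -log[H⁺] = -log(0.115)

pH = 0.94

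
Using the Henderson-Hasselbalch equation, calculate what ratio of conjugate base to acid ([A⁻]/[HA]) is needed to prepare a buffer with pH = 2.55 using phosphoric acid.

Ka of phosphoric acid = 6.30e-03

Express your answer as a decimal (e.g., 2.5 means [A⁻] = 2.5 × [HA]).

pKa = -log(6.30e-03) = 2.2007. pH = pKa + log([A⁻]/[HA]), so log([A⁻]/[HA]) = pH − pKa = 2.55 − 2.2007 = 0.3493. [A⁻]/[HA] = 10^(0.3493) = 2.24

[A⁻]/[HA] = 2.24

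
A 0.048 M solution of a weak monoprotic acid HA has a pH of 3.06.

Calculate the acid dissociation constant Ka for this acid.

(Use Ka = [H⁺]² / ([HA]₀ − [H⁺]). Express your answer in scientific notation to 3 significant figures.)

[H⁺] = 10^(−pH) = 10^(−3.06) = 8.710e-04 M. For HA ⇌ H⁺ + A⁻, Ka = [H⁺][A⁻]/[HA] = [H⁺]² / ([HA]₀ − [H⁺]) = (8.710e-04)² / (0.048 − 8.710e-04) = 1.61e-05.

K_a = 1.61e-05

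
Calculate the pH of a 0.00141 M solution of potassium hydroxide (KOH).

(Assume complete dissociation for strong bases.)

[OH⁻] = 0.00141 M for strong base. pOH = -log[OH⁻] = 2.85, pH = 14 - pOH

pH = 11.15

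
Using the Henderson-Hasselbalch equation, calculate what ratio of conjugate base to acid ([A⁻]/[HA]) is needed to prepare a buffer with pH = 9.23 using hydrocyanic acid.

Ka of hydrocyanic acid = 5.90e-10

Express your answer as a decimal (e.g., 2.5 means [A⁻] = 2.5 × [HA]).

pKa = -log(5.90e-10) = 9.2291. pH = pKa + log([A⁻]/[HA]), so log([A⁻]/[HA]) = pH − pKa = 9.23 − 9.2291 = 0.0009. [A⁻]/[HA] = 10^(0.0009) = 1.00

[A⁻]/[HA] = 1.00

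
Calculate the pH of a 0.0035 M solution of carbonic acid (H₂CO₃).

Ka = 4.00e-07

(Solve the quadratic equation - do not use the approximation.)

x² + Ka×x - Ka×C = 0. Using quadratic formula: [H⁺] = 3.7217e-05

pH = 4.43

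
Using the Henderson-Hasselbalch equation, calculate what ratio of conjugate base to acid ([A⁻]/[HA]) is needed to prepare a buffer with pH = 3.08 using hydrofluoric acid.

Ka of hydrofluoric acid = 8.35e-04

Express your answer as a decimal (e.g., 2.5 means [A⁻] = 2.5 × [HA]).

pKa = -log(8.35e-04) = 3.0783. pH = pKa + log([A⁻]/[HA]), so log([A⁻]/[HA]) = pH − pKa = 3.08 − 3.0783 = 0.0017. [A⁻]/[HA] = 10^(0.0017) = 1.00

[A⁻]/[HA] = 1.00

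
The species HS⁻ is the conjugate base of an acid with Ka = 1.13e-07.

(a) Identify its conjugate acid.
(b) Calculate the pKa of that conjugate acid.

(a) The conjugate acid is formed by adding one H⁺ to HS⁻, giving H₂S. (b) pKa = -log(Ka) = -log(1.13e-07) = 6.95.

Conjugate acid: H₂S; pK_a = 6.95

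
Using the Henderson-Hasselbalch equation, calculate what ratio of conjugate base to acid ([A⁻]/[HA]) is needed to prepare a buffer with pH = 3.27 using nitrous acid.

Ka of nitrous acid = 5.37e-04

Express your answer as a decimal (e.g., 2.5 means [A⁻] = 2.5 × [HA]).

pKa = -log(5.37e-04) = 3.2700. pH = pKa + log([A⁻]/[HA]), so log([A⁻]/[HA]) = pH − pKa = 3.27 − 3.2700 = -0.0000. [A⁻]/[HA] = 10^(-0.0000) = 1.00

[A⁻]/[HA] = 1.00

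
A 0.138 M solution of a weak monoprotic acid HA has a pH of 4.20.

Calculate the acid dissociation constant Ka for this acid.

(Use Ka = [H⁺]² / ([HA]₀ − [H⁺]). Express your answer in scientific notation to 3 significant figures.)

[H⁺] = 10^(−pH) = 10^(−4.20) = 6.310e-05 M. For HA ⇌ H⁺ + A⁻, Ka = [H⁺][A⁻]/[HA] = [H⁺]² / ([HA]₀ − [H⁺]) = (6.310e-05)² / (0.138 − 6.310e-05) = 2.89e-08.

K_a = 2.89e-08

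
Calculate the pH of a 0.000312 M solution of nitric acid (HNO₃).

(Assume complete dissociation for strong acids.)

[H⁺] = 0.000312 M for strong acid. pH = -log[H⁺] = -log(0.000312)

pH = 3.51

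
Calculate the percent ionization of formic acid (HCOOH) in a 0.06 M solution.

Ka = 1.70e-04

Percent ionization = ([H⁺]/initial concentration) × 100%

Using Ka equilibrium: x² + Ka×x - Ka×C = 0. Solving: [H⁺] = 3.1099e-03. Percent = (3.1099e-03/0.06) × 100

Percent ionization = 5.18%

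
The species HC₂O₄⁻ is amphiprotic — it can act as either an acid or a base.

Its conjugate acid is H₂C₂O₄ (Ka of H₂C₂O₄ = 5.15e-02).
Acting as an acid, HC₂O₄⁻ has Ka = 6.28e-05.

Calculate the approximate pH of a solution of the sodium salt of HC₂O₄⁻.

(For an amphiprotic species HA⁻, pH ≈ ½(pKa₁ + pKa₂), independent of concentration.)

pKa₁ = -log(5.15e-02) = 1.29; pKa₂ = -log(6.28e-05) = 4.20. For an amphiprotic species, pH ≈ ½(pKa₁ + pKa₂) = ½(1.29 + 4.20) = 2.75.

pH = 2.75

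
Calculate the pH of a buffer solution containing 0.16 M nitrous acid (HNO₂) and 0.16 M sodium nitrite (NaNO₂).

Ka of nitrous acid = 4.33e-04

pKa = -log(4.33e-04) = 3.36. pH = pKa + log([A⁻]/[HA]) = 3.36 + log(0.16/0.16)

pH = 3.36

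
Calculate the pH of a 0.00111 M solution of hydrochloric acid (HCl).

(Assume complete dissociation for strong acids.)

[H⁺] = 0.00111 M for strong acid. pH = -log[H⁺] = -log(0.00111)

pH = 2.95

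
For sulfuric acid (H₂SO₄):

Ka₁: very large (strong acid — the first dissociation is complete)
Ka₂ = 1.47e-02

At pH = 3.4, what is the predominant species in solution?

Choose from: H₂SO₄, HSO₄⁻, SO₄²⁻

The first dissociation is complete, so H₂SO₄ itself is never the predominant species in water; pKa₂ = -log(1.47e-02) = 1.83. For a polyprotic acid the predominant species crosses at each pKa: below pKa_n the protonated form dominates, above it the deprotonated form does. At pH = 3.4, the predominant species is SO₄²⁻.

SO₄²⁻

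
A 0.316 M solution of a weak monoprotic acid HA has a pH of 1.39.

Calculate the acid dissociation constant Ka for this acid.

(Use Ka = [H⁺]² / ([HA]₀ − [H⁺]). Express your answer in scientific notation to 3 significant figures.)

[H⁺] = 10^(−pH) = 10^(−1.39) = 4.074e-02 M. For HA ⇌ H⁺ + A⁻, Ka = [H⁺][A⁻]/[HA] = [H⁺]² / ([HA]₀ − [H⁺]) = (4.074e-02)² / (0.316 − 4.074e-02) = 6.03e-03.

K_a = 6.03e-03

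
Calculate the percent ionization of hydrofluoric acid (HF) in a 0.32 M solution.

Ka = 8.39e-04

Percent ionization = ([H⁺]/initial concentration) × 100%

Using Ka equilibrium: x² + Ka×x - Ka×C = 0. Solving: [H⁺] = 1.5971e-02. Percent = (1.5971e-02/0.32) × 100

Percent ionization = 4.99%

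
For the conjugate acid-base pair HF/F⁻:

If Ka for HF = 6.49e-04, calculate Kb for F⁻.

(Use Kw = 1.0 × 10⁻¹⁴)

For a conjugate pair Ka × Kb = Kw, so Kb = Kw/Ka = 1.0 × 10⁻¹⁴ / 6.49e-04 = 1.54e-11.

K_b = 1.54e-11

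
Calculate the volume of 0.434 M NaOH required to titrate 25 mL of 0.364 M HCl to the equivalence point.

At equivalence: moles acid = moles base. moles HCl = 0.364 × 25/1000 = 0.0091 mol. V_base = moles / 0.434 × 1000 = 21.0 mL.

V_{base} = 21.0 mL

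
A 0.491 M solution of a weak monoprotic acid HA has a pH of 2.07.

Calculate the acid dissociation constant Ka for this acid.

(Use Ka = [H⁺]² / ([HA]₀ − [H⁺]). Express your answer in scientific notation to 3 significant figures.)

[H⁺] = 10^(−pH) = 10^(−2.07) = 8.511e-03 M. For HA ⇌ H⁺ + A⁻, Ka = [H⁺][A⁻]/[HA] = [H⁺]² / ([HA]₀ − [H⁺]) = (8.511e-03)² / (0.491 − 8.511e-03) = 1.50e-04.

K_a = 1.50e-04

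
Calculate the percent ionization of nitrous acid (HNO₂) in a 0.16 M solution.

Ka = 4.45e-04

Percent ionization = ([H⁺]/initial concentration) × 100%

Using Ka equilibrium: x² + Ka×x - Ka×C = 0. Solving: [H⁺] = 8.2184e-03. Percent = (8.2184e-03/0.16) × 100

Percent ionization = 5.14%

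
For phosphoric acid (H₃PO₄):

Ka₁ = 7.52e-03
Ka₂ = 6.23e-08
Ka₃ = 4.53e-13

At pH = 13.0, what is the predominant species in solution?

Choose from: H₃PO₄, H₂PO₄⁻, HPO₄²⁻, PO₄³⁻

pKa₁ = 2.12, pKa₂ = 7.21, pKa₃ = 12.34. For a polyprotic acid the predominant species crosses at each pKa: below pKa_n the protonated form dominates, above it the deprotonated form does. At pH = 13.0, the predominant species is PO₄³⁻.

PO₄³⁻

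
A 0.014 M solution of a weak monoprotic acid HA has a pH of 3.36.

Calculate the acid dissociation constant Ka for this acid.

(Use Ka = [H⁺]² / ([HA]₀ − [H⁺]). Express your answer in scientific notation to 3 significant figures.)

[H⁺] = 10^(−pH) = 10^(−3.36) = 4.365e-04 M. For HA ⇌ H⁺ + A⁻, Ka = [H⁺][A⁻]/[HA] = [H⁺]² / ([HA]₀ − [H⁺]) = (4.365e-04)² / (0.014 − 4.365e-04) = 1.40e-05.

K_a = 1.40e-05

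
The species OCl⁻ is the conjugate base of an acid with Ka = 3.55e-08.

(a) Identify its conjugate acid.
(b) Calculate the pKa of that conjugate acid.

(a) The conjugate acid is formed by adding one H⁺ to OCl⁻, giving HOCl. (b) pKa = -log(Ka) = -log(3.55e-08) = 7.45.

Conjugate acid: HOCl; pK_a = 7.45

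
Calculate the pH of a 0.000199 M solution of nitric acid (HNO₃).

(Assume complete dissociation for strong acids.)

[H⁺] = 0.000199 M for strong acid. pH = -log[H⁺] = -log(0.000199)

pH = 3.70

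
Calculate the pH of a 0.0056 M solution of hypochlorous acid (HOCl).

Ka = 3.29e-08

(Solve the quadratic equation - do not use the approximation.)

x² + Ka×x - Ka×C = 0. Using quadratic formula: [H⁺] = 1.3557e-05

pH = 4.87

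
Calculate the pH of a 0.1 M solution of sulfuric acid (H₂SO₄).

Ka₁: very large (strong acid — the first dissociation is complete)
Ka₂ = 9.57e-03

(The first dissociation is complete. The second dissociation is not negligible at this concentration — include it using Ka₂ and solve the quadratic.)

First dissociation is complete: [H⁺]₀ = [HSO₄⁻]₀ = C = 0.1 M. Second dissociation HSO₄⁻ ⇌ H⁺ + SO₄²⁻: let x = [SO₄²⁻]. Ka₂ = (C + x)·x / (C − x) = 9.57e-03 → x² + (C + Ka₂)·x − Ka₂·C = 0 → x² + 0.10957·x − 9.570e-04 = 0. x = (−0.10957 + √(0.10957² + 4 × 9.570e-04)) / 2 = 8.1308e-03 M. [H⁺] = C + x = 0.1 + 8.1308e-03 = 1.0813e-01 M. pH = -log(1.0813e-01) = 0.97.

pH = 0.97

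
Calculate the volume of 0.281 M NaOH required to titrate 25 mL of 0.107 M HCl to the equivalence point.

At equivalence: moles acid = moles base. moles HCl = 0.107 × 25/1000 = 0.002675 mol. V_base = moles / 0.281 × 1000 = 9.5 mL.

V_{base} = 9.5 mL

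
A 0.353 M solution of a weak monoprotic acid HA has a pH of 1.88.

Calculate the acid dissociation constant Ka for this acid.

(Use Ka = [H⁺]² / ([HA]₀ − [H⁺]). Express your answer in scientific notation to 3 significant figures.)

[H⁺] = 10^(−pH) = 10^(−1.88) = 1.318e-02 M. For HA ⇌ H⁺ + A⁻, Ka = [H⁺][A⁻]/[HA] = [H⁺]² / ([HA]₀ − [H⁺]) = (1.318e-02)² / (0.353 − 1.318e-02) = 5.11e-04.

K_a = 5.11e-04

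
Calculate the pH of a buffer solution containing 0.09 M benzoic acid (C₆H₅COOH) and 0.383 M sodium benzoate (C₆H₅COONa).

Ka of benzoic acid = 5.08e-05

pKa = -log(5.08e-05) = 4.29. pH = pKa + log([A⁻]/[HA]) = 4.29 + log(0.383/0.09)

pH = 4.92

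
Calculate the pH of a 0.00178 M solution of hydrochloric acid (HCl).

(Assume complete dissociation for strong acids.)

[H⁺] = 0.00178 M for strong acid. pH = -log[H⁺] = -log(0.00178)

pH = 2.75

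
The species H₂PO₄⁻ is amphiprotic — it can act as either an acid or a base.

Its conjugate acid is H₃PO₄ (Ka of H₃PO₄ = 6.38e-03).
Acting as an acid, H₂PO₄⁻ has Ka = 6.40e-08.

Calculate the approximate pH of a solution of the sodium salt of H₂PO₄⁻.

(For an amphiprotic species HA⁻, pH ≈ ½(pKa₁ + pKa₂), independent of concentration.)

pKa₁ = -log(6.38e-03) = 2.20; pKa₂ = -log(6.40e-08) = 7.19. For an amphiprotic species, pH ≈ ½(pKa₁ + pKa₂) = ½(2.20 + 7.19) = 4.69.

pH = 4.69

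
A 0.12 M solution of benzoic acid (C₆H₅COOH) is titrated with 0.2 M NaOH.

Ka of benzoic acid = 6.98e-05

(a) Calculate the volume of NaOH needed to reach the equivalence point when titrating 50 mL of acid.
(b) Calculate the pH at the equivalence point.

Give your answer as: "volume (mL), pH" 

moles acid = 0.12 × 50/1000 = 0.006 mol; V_base = moles/0.2 × 1000 = 30.0 mL. At equivalence only the conjugate base is present: [A⁻] = 0.006/0.080 = 7.5000e-02 M. Kb = Kw/Ka = 1.43e-10; [OH⁻] = √(Kb × [A⁻]) = 3.2780e-06; pOH = 5.48; pH = 14 - pOH = 8.52.

V = 30.0 mL, pH = 8.52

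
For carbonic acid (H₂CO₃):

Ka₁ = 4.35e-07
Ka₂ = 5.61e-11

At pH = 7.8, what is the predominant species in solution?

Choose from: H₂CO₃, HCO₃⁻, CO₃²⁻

pKa₁ = 6.36, pKa₂ = 10.25. For a polyprotic acid the predominant species crosses at each pKa: below pKa_n the protonated form dominates, above it the deprotonated form does. At pH = 7.8, the predominant species is HCO₃⁻.

HCO₃⁻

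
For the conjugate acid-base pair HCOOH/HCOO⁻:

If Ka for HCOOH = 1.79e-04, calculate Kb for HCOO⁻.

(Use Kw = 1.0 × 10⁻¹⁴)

For a conjugate pair Ka × Kb = Kw, so Kb = Kw/Ka = 1.0 × 10⁻¹⁴ / 1.79e-04 = 5.59e-11.

K_b = 5.59e-11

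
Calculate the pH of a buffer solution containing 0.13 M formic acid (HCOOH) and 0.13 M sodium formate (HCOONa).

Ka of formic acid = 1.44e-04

pKa = -log(1.44e-04) = 3.84. pH = pKa + log([A⁻]/[HA]) = 3.84 + log(0.13/0.13)

pH = 3.84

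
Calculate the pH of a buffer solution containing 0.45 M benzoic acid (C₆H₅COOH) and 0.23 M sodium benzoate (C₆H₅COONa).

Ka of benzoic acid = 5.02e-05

pKa = -log(5.02e-05) = 4.30. pH = pKa + log([A⁻]/[HA]) = 4.30 + log(0.23/0.45)

pH = 4.01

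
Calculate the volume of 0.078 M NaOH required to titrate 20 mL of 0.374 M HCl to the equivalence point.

At equivalence: moles acid = moles base. moles HCl = 0.374 × 20/1000 = 0.00748 mol. V_base = moles / 0.078 × 1000 = 95.9 mL.

V_{base} = 95.9 mL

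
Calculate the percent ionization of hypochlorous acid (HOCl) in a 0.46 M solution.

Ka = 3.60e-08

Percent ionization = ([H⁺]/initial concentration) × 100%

Using Ka equilibrium: x² + Ka×x - Ka×C = 0. Solving: [H⁺] = 1.2867e-04. Percent = (1.2867e-04/0.46) × 100

Percent ionization = 0.028%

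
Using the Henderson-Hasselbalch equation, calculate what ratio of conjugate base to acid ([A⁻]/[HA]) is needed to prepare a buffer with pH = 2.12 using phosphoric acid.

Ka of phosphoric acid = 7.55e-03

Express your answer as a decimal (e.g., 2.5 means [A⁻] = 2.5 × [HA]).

pKa = -log(7.55e-03) = 2.1221. pH = pKa + log([A⁻]/[HA]), so log([A⁻]/[HA]) = pH − pKa = 2.12 − 2.1221 = -0.0021. [A⁻]/[HA] = 10^(-0.0021) = 0.995

[A⁻]/[HA] = 0.995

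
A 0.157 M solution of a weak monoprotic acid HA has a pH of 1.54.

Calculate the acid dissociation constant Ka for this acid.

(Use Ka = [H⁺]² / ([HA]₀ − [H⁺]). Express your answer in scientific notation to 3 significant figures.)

[H⁺] = 10^(−pH) = 10^(−1.54) = 2.884e-02 M. For HA ⇌ H⁺ + A⁻, Ka = [H⁺][A⁻]/[HA] = [H⁺]² / ([HA]₀ − [H⁺]) = (2.884e-02)² / (0.157 − 2.884e-02) = 6.49e-03.

K_a = 6.49e-03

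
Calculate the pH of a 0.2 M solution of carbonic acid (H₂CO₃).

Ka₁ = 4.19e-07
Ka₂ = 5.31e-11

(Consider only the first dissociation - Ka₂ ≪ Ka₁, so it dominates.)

First dissociation dominates. From Ka₁ = [H⁺][HA⁻]/[H₂A], x² + Ka₁·x − Ka₁·C = 0 with C = 0.2 M and Ka₁ = 4.19e-07. Solving: [H⁺] = (−Ka₁ + √(Ka₁² + 4·Ka₁·C)) / 2 = 2.8927e-04 M. pH = -log(2.8927e-04) = 3.54.

pH = 3.54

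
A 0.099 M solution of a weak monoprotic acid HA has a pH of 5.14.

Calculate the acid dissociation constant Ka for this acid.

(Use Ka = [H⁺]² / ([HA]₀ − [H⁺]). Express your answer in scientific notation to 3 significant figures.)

[H⁺] = 10^(−pH) = 10^(−5.14) = 7.244e-06 M. For HA ⇌ H⁺ + A⁻, Ka = [H⁺][A⁻]/[HA] = [H⁺]² / ([HA]₀ − [H⁺]) = (7.244e-06)² / (0.099 − 7.244e-06) = 5.30e-10.

K_a = 5.30e-10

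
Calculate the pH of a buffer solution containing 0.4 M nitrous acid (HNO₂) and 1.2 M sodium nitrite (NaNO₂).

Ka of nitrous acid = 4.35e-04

pKa = -log(4.35e-04) = 3.36. pH = pKa + log([A⁻]/[HA]) = 3.36 + log(1.2/0.4)

pH = 3.84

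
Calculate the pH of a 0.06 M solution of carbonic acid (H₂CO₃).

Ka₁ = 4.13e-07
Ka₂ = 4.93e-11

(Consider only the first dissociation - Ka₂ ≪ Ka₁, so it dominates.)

First dissociation dominates. From Ka₁ = [H⁺][HA⁻]/[H₂A], x² + Ka₁·x − Ka₁·C = 0 with C = 0.06 M and Ka₁ = 4.13e-07. Solving: [H⁺] = (−Ka₁ + √(Ka₁² + 4·Ka₁·C)) / 2 = 1.5721e-04 M. pH = -log(1.5721e-04) = 3.80.

pH = 3.80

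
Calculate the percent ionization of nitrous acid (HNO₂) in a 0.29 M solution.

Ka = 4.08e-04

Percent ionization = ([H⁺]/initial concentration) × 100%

Using Ka equilibrium: x² + Ka×x - Ka×C = 0. Solving: [H⁺] = 1.0675e-02. Percent = (1.0675e-02/0.29) × 100

Percent ionization = 3.68%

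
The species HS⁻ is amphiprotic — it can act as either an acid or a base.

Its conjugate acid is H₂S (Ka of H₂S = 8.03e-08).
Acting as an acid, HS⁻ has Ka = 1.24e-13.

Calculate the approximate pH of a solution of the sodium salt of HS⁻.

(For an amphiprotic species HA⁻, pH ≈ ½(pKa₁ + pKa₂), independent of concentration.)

pKa₁ = -log(8.03e-08) = 7.10; pKa₂ = -log(1.24e-13) = 12.91. For an amphiprotic species, pH ≈ ½(pKa₁ + pKa₂) = ½(7.10 + 12.91) = 10.00.

pH = 10.00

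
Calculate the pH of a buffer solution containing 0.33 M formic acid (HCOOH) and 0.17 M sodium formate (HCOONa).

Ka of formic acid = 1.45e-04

pKa = -log(1.45e-04) = 3.84. pH = pKa + log([A⁻]/[HA]) = 3.84 + log(0.17/0.33)

pH = 3.55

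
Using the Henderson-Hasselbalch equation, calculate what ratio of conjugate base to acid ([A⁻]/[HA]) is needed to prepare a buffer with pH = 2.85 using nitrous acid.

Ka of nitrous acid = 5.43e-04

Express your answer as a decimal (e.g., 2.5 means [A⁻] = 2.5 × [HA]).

pKa = -log(5.43e-04) = 3.2652. pH = pKa + log([A⁻]/[HA]), so log([A⁻]/[HA]) = pH − pKa = 2.85 − 3.2652 = -0.4152. [A⁻]/[HA] = 10^(-0.4152) = 0.384

[A⁻]/[HA] = 0.384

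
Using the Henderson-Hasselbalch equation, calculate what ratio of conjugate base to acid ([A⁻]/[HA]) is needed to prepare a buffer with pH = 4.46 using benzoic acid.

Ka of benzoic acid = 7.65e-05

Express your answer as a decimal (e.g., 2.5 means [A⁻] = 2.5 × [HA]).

pKa = -log(7.65e-05) = 4.1163. pH = pKa + log([A⁻]/[HA]), so log([A⁻]/[HA]) = pH − pKa = 4.46 − 4.1163 = 0.3437. [A⁻]/[HA] = 10^(0.3437) = 2.21

[A⁻]/[HA] = 2.21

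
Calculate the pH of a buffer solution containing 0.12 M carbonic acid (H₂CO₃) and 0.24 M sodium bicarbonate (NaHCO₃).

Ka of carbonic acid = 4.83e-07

pKa = -log(4.83e-07) = 6.32. pH = pKa + log([A⁻]/[HA]) = 6.32 + log(0.24/0.12)

pH = 6.62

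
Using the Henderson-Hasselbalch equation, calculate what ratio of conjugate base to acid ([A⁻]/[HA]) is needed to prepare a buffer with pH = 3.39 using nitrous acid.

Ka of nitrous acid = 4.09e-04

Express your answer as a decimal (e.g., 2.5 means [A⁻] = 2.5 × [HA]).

pKa = -log(4.09e-04) = 3.3883. pH = pKa + log([A⁻]/[HA]), so log([A⁻]/[HA]) = pH − pKa = 3.39 − 3.3883 = 0.0017. [A⁻]/[HA] = 10^(0.0017) = 1.00

[A⁻]/[HA] = 1.00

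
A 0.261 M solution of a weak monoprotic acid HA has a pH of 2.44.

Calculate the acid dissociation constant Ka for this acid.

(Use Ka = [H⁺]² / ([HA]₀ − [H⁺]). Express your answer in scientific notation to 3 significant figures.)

[H⁺] = 10^(−pH) = 10^(−2.44) = 3.631e-03 M. For HA ⇌ H⁺ + A⁻, Ka = [H⁺][A⁻]/[HA] = [H⁺]² / ([HA]₀ − [H⁺]) = (3.631e-03)² / (0.261 − 3.631e-03) = 5.12e-05.

K_a = 5.12e-05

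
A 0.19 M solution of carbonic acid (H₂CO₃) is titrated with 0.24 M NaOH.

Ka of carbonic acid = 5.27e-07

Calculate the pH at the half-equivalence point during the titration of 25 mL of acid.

At half-equivalence [HA] = [A⁻], so Henderson-Hasselbalch gives pH = pKa = -log(5.27e-07) = 6.28.

pH = pKa = 6.28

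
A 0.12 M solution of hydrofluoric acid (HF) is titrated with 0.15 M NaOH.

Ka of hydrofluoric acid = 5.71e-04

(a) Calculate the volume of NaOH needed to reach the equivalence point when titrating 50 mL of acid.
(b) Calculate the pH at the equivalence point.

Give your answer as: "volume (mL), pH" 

moles acid = 0.12 × 50/1000 = 0.006 mol; V_base = moles/0.15 × 1000 = 40.0 mL. At equivalence only the conjugate base is present: [A⁻] = 0.006/0.090 = 6.6667e-02 M. Kb = Kw/Ka = 1.75e-11; [OH⁻] = √(Kb × [A⁻]) = 1.0805e-06; pOH = 5.97; pH = 14 - pOH = 8.03.

V = 40.0 mL, pH = 8.03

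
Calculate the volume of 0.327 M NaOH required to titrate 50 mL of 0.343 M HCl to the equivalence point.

At equivalence: moles acid = moles base. moles HCl = 0.343 × 50/1000 = 0.01715 mol. V_base = moles / 0.327 × 1000 = 52.4 mL.

V_{base} = 52.4 mL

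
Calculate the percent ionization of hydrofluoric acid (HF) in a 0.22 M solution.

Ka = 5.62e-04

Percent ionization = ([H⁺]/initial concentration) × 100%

Using Ka equilibrium: x² + Ka×x - Ka×C = 0. Solving: [H⁺] = 1.0842e-02. Percent = (1.0842e-02/0.22) × 100

Percent ionization = 4.93%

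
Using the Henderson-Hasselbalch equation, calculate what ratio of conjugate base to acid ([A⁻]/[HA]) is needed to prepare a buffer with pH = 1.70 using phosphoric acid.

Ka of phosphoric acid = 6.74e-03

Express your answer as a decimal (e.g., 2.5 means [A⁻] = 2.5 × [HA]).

pKa = -log(6.74e-03) = 2.1713. pH = pKa + log([A⁻]/[HA]), so log([A⁻]/[HA]) = pH − pKa = 1.70 − 2.1713 = -0.4713. [A⁻]/[HA] = 10^(-0.4713) = 0.338

[A⁻]/[HA] = 0.338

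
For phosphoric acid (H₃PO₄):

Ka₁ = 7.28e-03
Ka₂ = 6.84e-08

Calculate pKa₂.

pKa₂ = -log(Ka₂) = -log(6.84e-08) = 7.16.

pK_{a2} = 7.16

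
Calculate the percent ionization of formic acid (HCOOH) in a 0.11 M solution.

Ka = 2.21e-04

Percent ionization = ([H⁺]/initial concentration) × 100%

Using Ka equilibrium: x² + Ka×x - Ka×C = 0. Solving: [H⁺] = 4.8213e-03. Percent = (4.8213e-03/0.11) × 100

Percent ionization = 4.38%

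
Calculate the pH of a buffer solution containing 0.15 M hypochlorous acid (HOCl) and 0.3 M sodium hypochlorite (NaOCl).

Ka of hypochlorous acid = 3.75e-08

pKa = -log(3.75e-08) = 7.43. pH = pKa + log([A⁻]/[HA]) = 7.43 + log(0.3/0.15)

pH = 7.73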